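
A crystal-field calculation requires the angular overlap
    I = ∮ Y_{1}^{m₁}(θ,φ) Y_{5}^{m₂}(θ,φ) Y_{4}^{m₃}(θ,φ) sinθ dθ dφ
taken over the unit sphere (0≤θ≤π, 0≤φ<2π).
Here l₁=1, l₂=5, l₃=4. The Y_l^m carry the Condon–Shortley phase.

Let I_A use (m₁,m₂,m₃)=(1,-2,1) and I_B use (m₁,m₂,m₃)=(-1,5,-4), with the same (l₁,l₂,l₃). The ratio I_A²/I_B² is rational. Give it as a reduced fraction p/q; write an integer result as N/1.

Same 1,5,4: normalisation and zero-m 3j drop out of the ratio.
A: Δ: 2! 0! 8! / 11! → 1/495; sum: t=0:+1/1440 = 1/1440; 3j²(1 5 4; 1 -2 1) = Δ·Π!·Σ² = 7/165  (sign -1)
B: Δ: 2! 0! 8! / 11! → 1/495; sum: t=2:+1/80640 = 1/80640; 3j²(1 5 4; -1 5 -4) = Δ·Π!·Σ² = 1/11  (sign +1)
I_A²/I_B² = (7/165)/(1/11) = 7/15

7/15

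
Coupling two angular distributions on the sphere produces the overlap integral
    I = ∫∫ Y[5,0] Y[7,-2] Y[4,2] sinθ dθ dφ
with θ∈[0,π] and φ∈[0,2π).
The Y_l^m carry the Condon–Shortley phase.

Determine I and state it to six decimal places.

-0.014400

Checks pass: Σm=0; 16 even; l₃=4∈[2,12].
(2·5+1)(2·7+1)(2·4+1) = 1485
Δ: 8! 2! 6! / 17! → 1/6126120
sum: t=3:−1/69120 t=4:+1/20736 t=5:−1/69120 = 1/51840
3j²(5 7 4; 0 0 0) = Δ·Π!·Σ² = 280/21879  (sign +1)
sum: t=3:−1/69120 t=4:+1/69120 t=5:−1/1036800 = -1/1036800
3j²(5 7 4; 0 -2 2) = Δ·Π!·Σ² = 1/7293  (sign -1)
combine: 4πI² = 1485·280/21879·1/7293 = 1400/537251
take √, sign -1: I = -0.01440026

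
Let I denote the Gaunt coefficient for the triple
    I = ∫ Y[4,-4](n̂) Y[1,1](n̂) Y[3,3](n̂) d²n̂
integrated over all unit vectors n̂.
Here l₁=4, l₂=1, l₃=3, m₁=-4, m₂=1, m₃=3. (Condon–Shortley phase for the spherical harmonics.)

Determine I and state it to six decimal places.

Rules hold: Σm=0, L=8 even, 3≤3≤5.
N = 9·3·7 = 189
Δ = 2!·6!·0!/9! = 1/252
Racah Σ t=1..1: t=1:−1/36 = -1/36
⇒ 3j(4 1 3; 0 0 0)² = 4/63, sgn +1
Racah Σ t=2..2: t=2:+1/1440 = 1/1440
⇒ 3j(4 1 3; -4 1 3)² = 1/9, sgn +1
4πI² = N·(3j₀)²·(3jₘ)² = 4/3
I = +1·√(1.33333/4π) = 0.32573501

0.325735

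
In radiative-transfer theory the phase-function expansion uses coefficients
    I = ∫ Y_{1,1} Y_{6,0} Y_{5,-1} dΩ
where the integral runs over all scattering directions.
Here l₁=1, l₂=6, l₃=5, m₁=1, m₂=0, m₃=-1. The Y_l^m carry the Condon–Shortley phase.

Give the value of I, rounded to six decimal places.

Rules hold: Σm=0, L=12 even, 5≤5≤7.
N = 3·13·11 = 429
Δ = 2!·0!·10!/13! = 1/858
Racah Σ t=1..1: t=1:−1/14400 = -1/14400
⇒ 3j(1 6 5; 0 0 0)² = 6/143, sgn +1
Racah Σ t=0..0: t=0:+1/34560 = 1/34560
⇒ 3j(1 6 5; 1 0 -1)² = 5/286, sgn +1
4πI² = N·(3j₀)²·(3jₘ)² = 45/143
I = +1·√(0.314685/4π) = 0.15824621

0.158246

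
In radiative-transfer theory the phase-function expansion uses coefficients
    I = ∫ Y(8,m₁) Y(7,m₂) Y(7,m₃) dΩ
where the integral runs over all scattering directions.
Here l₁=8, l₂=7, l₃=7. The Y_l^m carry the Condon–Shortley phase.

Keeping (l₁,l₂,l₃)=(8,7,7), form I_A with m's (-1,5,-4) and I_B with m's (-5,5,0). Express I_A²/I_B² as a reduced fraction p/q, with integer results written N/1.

11094/15925

l's match ⇒ only the (l;m) 3-j factors differ between A and B.
A: triangle coeff Δ(8,7,7) = 1/22086194130; Σ_t [6,8]: t=6:+1/746496000 t=7:−1/870912000 t=8:+1/9754214400 = 43/146313216000; (3j)²=5547/3380195 [(8 7 7; -1 5 -4)], sign=-1
B: triangle coeff Δ(8,7,7) = 1/22086194130; Σ_t [6,8]: t=6:+1/5225472000 t=7:−1/870912000 t=8:+1/1393459200 = -1/4180377600; (3j)²=35/14858 [(8 7 7; -5 5 0)], sign=+1
I_A²/I_B² = (5547/3380195)/(35/14858) = 11094/15925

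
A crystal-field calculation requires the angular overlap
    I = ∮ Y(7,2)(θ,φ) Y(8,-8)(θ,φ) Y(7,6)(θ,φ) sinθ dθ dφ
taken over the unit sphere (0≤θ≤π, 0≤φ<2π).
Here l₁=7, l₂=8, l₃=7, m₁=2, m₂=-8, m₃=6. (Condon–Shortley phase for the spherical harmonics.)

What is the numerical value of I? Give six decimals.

0.111397

m-sum 0 ✓  L=22 even ✓  1≤7≤15 ✓
Π(2lᵢ+1) = 15×17×15 = 3825
triangle coeff Δ(7,8,7) = 1/22086194130
Σ_t [1,7]: t=1:−1/18289152000 t=2:+1/248832000 t=3:−1/24883200 t=4:+1/11943936 t=5:−1/24883200 t=6:+1/248832000 t=7:−1/18289152000 = 11/975421440
(3j)²=1750/289731 [(7 8 7; 0 0 0)], sign=-1
Σ_t [0,0]: t=0:+1/195084288000 = 1/195084288000
(3j)²=351/52003 [(7 8 7; 2 -8 6)], sign=-1
⇒ 4πI² = 506250/3246473
I = (+1)√(506250/3246473/(4π)) = 0.11139654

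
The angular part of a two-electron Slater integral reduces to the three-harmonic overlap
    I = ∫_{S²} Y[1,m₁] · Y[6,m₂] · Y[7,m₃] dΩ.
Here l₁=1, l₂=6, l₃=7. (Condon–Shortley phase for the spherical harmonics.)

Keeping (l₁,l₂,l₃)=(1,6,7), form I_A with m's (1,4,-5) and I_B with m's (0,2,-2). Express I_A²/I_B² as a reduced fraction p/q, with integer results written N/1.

Shared (l₁,l₂,l₃)=(1,6,7): N and (l;000)² cancel in I_A²/I_B².
A: Δ = 0!·2!·12!/15! = 1/1365; Racah Σ t=0..0: t=0:+1/14515200 = 1/14515200; ⇒ 3j(1 6 7; 1 4 -5)² = 22/455, sgn +1
B: Δ = 0!·2!·12!/15! = 1/1365; Racah Σ t=0..0: t=0:+1/967680 = 1/967680; ⇒ 3j(1 6 7; 0 2 -2)² = 3/91, sgn -1
I_A²/I_B² = (22/455)/(3/91) = 22/15

22/15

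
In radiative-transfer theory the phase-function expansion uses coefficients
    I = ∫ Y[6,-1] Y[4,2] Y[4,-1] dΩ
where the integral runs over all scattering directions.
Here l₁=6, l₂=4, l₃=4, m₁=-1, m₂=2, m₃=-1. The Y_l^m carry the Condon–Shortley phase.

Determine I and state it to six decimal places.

0.097783

m-sum 0 ✓  L=14 even ✓  2≤4≤10 ✓
Π(2lᵢ+1) = 13×9×9 = 1053
triangle coeff Δ(6,4,4) = 1/1261260
Σ_t [2,4]: t=2:+1/4608 t=3:−1/1296 t=4:+1/4608 = -7/20736
(3j)²=20/1287 [(6 4 4; 0 0 0)], sign=-1
Σ_t [4,6]: t=4:+1/3456 t=5:−1/5760 t=6:+1/172800 = 7/57600
(3j)²=21/2860 [(6 4 4; -1 2 -1)], sign=-1
⇒ 4πI² = 189/1573
I = (+1)√(189/1573/(4π)) = 0.09778261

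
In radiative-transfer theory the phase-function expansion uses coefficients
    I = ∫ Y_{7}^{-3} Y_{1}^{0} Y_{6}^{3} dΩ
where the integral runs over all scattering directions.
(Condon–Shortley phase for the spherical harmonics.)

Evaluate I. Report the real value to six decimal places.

-0.221293

Rules hold: Σm=0, L=14 even, 6≤6≤8.
N = 15·3·13 = 585
Δ = 2!·12!·0!/15! = 1/1365
Racah Σ t=1..1: t=1:−1/518400 = -1/518400
⇒ 3j(7 1 6; 0 0 0)² = 7/195, sgn -1
Racah Σ t=1..1: t=1:−1/2177280 = -1/2177280
⇒ 3j(7 1 6; -3 0 3)² = 8/273, sgn +1
4πI² = N·(3j₀)²·(3jₘ)² = 8/13
I = -1·√(0.615385/4π) = -0.22129336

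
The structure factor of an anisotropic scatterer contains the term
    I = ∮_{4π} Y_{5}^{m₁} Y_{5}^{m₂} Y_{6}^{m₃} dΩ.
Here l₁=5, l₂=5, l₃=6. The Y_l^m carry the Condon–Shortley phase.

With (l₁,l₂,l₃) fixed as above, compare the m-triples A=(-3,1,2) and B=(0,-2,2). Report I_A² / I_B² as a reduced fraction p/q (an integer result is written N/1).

Shared (l₁,l₂,l₃)=(5,5,6): N and (l;000)² cancel in I_A²/I_B².
A: Δ = 4!·6!·6!/17! = 1/28588560; Racah Σ t=2..4: t=2:+1/138240 t=3:−1/25920 t=4:+1/55296 = -11/829440; ⇒ 3j(5 5 6; -3 1 2)² = 11/1326, sgn -1
B: Δ = 4!·6!·6!/17! = 1/28588560; Racah Σ t=0..3: t=0:+1/103680 t=1:−1/13824 t=2:+1/17280 t=3:−1/207360 = -1/103680; ⇒ 3j(5 5 6; 0 -2 2)² = 10/7293, sgn -1
I_A²/I_B² = (11/1326)/(10/7293) = 121/20

121/20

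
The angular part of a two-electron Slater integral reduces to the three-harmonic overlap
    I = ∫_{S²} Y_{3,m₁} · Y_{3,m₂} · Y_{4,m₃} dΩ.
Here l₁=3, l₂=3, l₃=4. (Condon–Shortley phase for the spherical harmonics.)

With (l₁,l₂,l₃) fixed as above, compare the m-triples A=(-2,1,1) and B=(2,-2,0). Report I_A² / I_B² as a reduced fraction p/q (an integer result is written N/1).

Same 3,3,4: normalisation and zero-m 3j drop out of the ratio.
A: Δ: 2! 4! 4! / 11! → 1/34650; sum: t=1:−1/144 t=2:+1/48 = 1/72; 3j²(3 3 4; -2 1 1) = Δ·Π!·Σ² = 16/693  (sign -1)
B: Δ: 2! 4! 4! / 11! → 1/34650; sum: t=0:+1/72 t=1:−1/576 = 7/576; 3j²(3 3 4; 2 -2 0) = Δ·Π!·Σ² = 7/198  (sign +1)
I_A²/I_B² = (16/693)/(7/198) = 32/49

32/49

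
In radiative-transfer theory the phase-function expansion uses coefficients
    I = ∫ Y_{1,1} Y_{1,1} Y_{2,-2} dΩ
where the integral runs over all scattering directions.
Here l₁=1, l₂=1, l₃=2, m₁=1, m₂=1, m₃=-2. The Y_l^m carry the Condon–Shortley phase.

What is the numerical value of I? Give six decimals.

Rules hold: Σm=0, L=4 even, 0≤2≤2.
N = 3·3·5 = 45
Δ = 0!·2!·2!/5! = 1/30
Racah Σ t=0..0: t=0:+1/1 = 1/1
⇒ 3j(1 1 2; 0 0 0)² = 2/15, sgn +1
Racah Σ t=0..0: t=0:+1/4 = 1/4
⇒ 3j(1 1 2; 1 1 -2)² = 1/5, sgn +1
4πI² = N·(3j₀)²·(3jₘ)² = 6/5
I = +1·√(1.2/4π) = 0.30901936

0.309019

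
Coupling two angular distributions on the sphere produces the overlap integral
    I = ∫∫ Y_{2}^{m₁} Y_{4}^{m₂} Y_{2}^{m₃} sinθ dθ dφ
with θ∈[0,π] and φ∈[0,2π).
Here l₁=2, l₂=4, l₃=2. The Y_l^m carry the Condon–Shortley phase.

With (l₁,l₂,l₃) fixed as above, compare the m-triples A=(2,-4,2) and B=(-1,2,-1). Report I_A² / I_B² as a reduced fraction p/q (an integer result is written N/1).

Shared (l₁,l₂,l₃)=(2,4,2): N and (l;000)² cancel in I_A²/I_B².
A: Δ = 4!·0!·4!/9! = 1/630; Racah Σ t=0..0: t=0:+1/576 = 1/576; ⇒ 3j(2 4 2; 2 -4 2)² = 1/9, sgn +1
B: Δ = 4!·0!·4!/9! = 1/630; Racah Σ t=3..3: t=3:−1/36 = -1/36; ⇒ 3j(2 4 2; -1 2 -1)² = 4/63, sgn +1
I_A²/I_B² = (1/9)/(4/63) = 7/4

7/4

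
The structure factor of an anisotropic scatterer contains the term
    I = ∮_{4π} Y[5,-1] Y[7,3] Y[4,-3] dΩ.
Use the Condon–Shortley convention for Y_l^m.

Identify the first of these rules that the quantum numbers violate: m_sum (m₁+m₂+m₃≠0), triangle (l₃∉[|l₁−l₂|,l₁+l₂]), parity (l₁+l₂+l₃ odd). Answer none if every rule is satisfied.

m_sum

Σmᵢ = -1  ✗
l₃∈[|l₁−l₂|,l₁+l₂]=[2,12], have l₃=4
Σlᵢ = 16 ⇒ even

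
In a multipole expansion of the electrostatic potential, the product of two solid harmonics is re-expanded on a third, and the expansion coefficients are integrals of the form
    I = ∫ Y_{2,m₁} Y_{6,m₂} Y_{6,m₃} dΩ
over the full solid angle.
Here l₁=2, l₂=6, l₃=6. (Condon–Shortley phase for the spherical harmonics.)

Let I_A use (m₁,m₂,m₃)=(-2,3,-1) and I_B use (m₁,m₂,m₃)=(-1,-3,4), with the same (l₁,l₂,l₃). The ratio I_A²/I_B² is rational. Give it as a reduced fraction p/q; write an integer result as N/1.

48/49

Shared (l₁,l₂,l₃)=(2,6,6): N and (l;000)² cancel in I_A²/I_B².
A: Δ = 2!·2!·10!/15! = 1/90090; Racah Σ t=2..2: t=2:+1/120960 = 1/120960; ⇒ 3j(2 6 6; -2 3 -1)² = 24/1001, sgn -1
B: Δ = 2!·2!·10!/15! = 1/90090; Racah Σ t=1..2: t=1:−1/161280 t=2:+1/725760 = -1/207360; ⇒ 3j(2 6 6; -1 -3 4)² = 7/286, sgn -1
I_A²/I_B² = (24/1001)/(7/286) = 48/49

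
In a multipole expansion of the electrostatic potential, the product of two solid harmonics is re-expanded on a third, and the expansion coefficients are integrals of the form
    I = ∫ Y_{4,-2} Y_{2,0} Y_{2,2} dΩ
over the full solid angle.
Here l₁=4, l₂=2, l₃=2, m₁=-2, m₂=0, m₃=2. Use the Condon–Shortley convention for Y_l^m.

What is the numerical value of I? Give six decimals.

0.156078

Rules hold: Σm=0, L=8 even, 2≤2≤6.
N = 9·5·5 = 225
Δ = 4!·4!·0!/9! = 1/630
Racah Σ t=2..2: t=2:+1/16 = 1/16
⇒ 3j(4 2 2; 0 0 0)² = 2/35, sgn +1
Racah Σ t=2..2: t=2:+1/96 = 1/96
⇒ 3j(4 2 2; -2 0 2)² = 1/42, sgn +1
4πI² = N·(3j₀)²·(3jₘ)² = 15/49
I = +1·√(0.306122/4π) = 0.15607835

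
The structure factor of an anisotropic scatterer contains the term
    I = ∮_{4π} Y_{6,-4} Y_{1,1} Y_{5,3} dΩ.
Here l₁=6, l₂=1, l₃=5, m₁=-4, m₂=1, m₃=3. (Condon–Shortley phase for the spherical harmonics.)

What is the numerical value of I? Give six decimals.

Rules hold: Σm=0, L=12 even, 5≤5≤7.
N = 13·3·11 = 429
Δ = 2!·10!·0!/13! = 1/858
Racah Σ t=1..1: t=1:−1/14400 = -1/14400
⇒ 3j(6 1 5; 0 0 0)² = 6/143, sgn +1
Racah Σ t=2..2: t=2:+1/161280 = 1/161280
⇒ 3j(6 1 5; -4 1 3)² = 15/286, sgn +1
4πI² = N·(3j₀)²·(3jₘ)² = 135/143
I = +1·√(0.944056/4π) = 0.27409047

0.274090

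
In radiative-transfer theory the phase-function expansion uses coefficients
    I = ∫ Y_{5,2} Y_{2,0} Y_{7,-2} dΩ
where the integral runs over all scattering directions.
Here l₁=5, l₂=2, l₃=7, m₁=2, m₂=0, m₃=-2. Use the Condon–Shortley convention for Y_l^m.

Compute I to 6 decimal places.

Checks pass: Σm=0; 14 even; l₃=7∈[3,7].
(2·5+1)(2·2+1)(2·7+1) = 825
Δ: 0! 10! 4! / 15! → 1/15015
sum: t=0:+1/57600 = 1/57600
3j²(5 2 7; 0 0 0) = Δ·Π!·Σ² = 21/715  (sign -1)
sum: t=0:+1/120960 = 1/120960
3j²(5 2 7; 2 0 -2) = Δ·Π!·Σ² = 24/1001  (sign -1)
combine: 4πI² = 825·21/715·24/1001 = 1080/1859
take √, sign +1: I = 0.21501425

0.215014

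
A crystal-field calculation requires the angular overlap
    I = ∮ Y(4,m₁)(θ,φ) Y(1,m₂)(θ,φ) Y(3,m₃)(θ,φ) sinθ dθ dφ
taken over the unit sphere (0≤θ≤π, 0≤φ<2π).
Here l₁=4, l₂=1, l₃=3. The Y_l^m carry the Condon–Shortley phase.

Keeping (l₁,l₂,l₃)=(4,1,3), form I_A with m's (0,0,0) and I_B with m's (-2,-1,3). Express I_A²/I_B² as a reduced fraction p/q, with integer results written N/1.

16/1

Shared (l₁,l₂,l₃)=(4,1,3): N and (l;000)² cancel in I_A²/I_B².
A: Δ = 2!·6!·0!/9! = 1/252; Racah Σ t=1..1: t=1:−1/36 = -1/36; ⇒ 3j(4 1 3; 0 0 0)² = 4/63, sgn +1
B: Δ = 2!·6!·0!/9! = 1/252; Racah Σ t=0..0: t=0:+1/1440 = 1/1440; ⇒ 3j(4 1 3; -2 -1 3)² = 1/252, sgn +1
I_A²/I_B² = (4/63)/(1/252) = 16/1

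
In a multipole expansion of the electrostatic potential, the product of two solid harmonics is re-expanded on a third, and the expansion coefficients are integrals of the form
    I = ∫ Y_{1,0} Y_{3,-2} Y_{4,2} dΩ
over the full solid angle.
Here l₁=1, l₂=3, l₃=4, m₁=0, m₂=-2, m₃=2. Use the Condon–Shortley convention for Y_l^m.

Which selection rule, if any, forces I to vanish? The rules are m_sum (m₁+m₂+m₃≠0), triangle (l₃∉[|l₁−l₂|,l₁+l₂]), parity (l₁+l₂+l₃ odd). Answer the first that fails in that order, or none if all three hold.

none

Σmᵢ = 0  ✓
l₃∈[|l₁−l₂|,l₁+l₂]=[2,4], have l₃=4  ✓
Σlᵢ = 8 ⇒ even  ✓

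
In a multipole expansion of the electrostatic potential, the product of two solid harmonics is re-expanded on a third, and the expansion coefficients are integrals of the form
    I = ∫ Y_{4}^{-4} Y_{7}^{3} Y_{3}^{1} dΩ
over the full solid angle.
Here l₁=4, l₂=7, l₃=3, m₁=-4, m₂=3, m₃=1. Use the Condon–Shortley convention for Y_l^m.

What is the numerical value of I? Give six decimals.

m-sum 0 ✓  L=14 even ✓  3≤3≤11 ✓
Π(2lᵢ+1) = 9×15×7 = 945
triangle coeff Δ(4,7,3) = 1/45045
Σ_t [4,4]: t=4:+1/20736 = 1/20736
(3j)²=35/1287 [(4 7 3; 0 0 0)], sign=-1
Σ_t [8,8]: t=8:+1/1935360 = 1/1935360
(3j)²=1/1001 [(4 7 3; -4 3 1)], sign=+1
⇒ 4πI² = 525/20449
I = (-1)√(525/20449/(4π)) = -0.04520003

-0.045200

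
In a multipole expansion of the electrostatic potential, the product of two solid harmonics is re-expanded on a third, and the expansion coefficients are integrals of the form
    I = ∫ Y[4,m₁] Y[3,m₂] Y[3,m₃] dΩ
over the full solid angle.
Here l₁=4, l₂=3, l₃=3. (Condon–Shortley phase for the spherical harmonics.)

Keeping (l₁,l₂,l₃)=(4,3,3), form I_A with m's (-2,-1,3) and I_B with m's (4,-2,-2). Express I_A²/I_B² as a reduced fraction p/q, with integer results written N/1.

27/35

Shared (l₁,l₂,l₃)=(4,3,3): N and (l;000)² cancel in I_A²/I_B².
A: Δ = 4!·4!·2!/11! = 1/34650; Racah Σ t=2..2: t=2:+1/192 = 1/192; ⇒ 3j(4 3 3; -2 -1 3)² = 3/77, sgn +1
B: Δ = 4!·4!·2!/11! = 1/34650; Racah Σ t=0..0: t=0:+1/576 = 1/576; ⇒ 3j(4 3 3; 4 -2 -2)² = 5/99, sgn -1
I_A²/I_B² = (3/77)/(5/99) = 27/35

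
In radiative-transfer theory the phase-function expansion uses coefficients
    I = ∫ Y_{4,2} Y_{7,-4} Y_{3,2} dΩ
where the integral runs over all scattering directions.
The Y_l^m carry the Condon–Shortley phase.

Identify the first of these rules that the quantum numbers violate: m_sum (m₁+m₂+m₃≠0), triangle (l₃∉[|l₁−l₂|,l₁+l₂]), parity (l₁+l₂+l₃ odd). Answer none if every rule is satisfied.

none

m₁+m₂+m₃ = 2 − 4 + 2 = 0  ✓
triangle: |4−7|=3 ≤ l₃=3 ≤ 4+7=11  ✓
parity: l₁+l₂+l₃ = 14 is even  ✓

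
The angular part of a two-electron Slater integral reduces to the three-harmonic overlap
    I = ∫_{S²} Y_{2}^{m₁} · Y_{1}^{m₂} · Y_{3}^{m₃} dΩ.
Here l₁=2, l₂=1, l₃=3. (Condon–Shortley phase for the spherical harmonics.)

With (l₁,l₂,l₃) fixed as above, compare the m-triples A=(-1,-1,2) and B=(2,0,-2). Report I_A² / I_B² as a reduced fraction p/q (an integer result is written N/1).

2/1

Shared (l₁,l₂,l₃)=(2,1,3): N and (l;000)² cancel in I_A²/I_B².
A: Δ = 0!·4!·2!/7! = 1/105; Racah Σ t=0..0: t=0:+1/12 = 1/12; ⇒ 3j(2 1 3; -1 -1 2)² = 2/21, sgn -1
B: Δ = 0!·4!·2!/7! = 1/105; Racah Σ t=0..0: t=0:+1/24 = 1/24; ⇒ 3j(2 1 3; 2 0 -2)² = 1/21, sgn -1
I_A²/I_B² = (2/21)/(1/21) = 2/1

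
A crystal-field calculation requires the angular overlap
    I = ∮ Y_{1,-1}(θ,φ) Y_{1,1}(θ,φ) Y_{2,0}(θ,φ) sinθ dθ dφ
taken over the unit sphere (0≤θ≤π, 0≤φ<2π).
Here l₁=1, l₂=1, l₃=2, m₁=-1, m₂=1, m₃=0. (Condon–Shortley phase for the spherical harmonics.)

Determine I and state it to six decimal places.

Rules hold: Σm=0, L=4 even, 0≤2≤2.
N = 3·3·5 = 45
Δ = 0!·2!·2!/5! = 1/30
Racah Σ t=0..0: t=0:+1/1 = 1/1
⇒ 3j(1 1 2; 0 0 0)² = 2/15, sgn +1
Racah Σ t=0..0: t=0:+1/4 = 1/4
⇒ 3j(1 1 2; -1 1 0)² = 1/30, sgn +1
4πI² = N·(3j₀)²·(3jₘ)² = 1/5
I = +1·√(0.2/4π) = 0.12615663

0.126157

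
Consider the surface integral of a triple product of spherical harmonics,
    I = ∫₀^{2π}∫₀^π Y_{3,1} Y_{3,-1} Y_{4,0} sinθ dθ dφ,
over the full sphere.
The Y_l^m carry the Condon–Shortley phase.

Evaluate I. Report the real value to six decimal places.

-0.025645

m-sum 0 ✓  L=10 even ✓  0≤4≤6 ✓
Π(2lᵢ+1) = 7×7×9 = 441
triangle coeff Δ(3,3,4) = 1/34650
Σ_t [0,2]: t=0:+1/72 t=1:−1/16 t=2:+1/72 = -5/144
(3j)²=2/77 [(3 3 4; 0 0 0)], sign=-1
Σ_t [0,2]: t=0:+1/32 t=1:−1/36 t=2:+1/1152 = 5/1152
(3j)²=1/1386 [(3 3 4; 1 -1 0)], sign=+1
⇒ 4πI² = 1/121
I = (-1)√(1/121/(4π)) = -0.02564498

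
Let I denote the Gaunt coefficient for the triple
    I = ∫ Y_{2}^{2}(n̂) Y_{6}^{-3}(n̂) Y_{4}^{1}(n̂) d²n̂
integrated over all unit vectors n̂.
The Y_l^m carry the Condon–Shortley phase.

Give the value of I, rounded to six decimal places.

m-sum 0 ✓  L=12 even ✓  4≤4≤8 ✓
Π(2lᵢ+1) = 5×13×9 = 585
triangle coeff Δ(2,6,4) = 1/6435
Σ_t [2,2]: t=2:+1/2304 = 1/2304
(3j)²=5/143 [(2 6 4; 0 0 0)], sign=+1
Σ_t [0,0]: t=0:+1/17280 = 1/17280
(3j)²=14/715 [(2 6 4; 2 -3 1)], sign=-1
⇒ 4πI² = 630/1573
I = (-1)√(630/1573/(4π)) = -0.17852580

-0.178526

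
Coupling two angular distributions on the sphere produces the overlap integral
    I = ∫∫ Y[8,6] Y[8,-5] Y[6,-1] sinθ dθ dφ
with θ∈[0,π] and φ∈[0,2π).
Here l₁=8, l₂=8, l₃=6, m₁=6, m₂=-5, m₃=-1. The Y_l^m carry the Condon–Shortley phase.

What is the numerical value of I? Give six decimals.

-0.128011

Rules hold: Σm=0, L=22 even, 0≤6≤16.
N = 17·17·13 = 3757
Δ = 10!·6!·6!/23! = 1/13742520792
Racah Σ t=2..8: t=2:+1/41803776000 t=3:−1/435456000 t=4:+1/39813120 t=5:−1/18662400 t=6:+1/39813120 t=7:−1/435456000 t=8:+1/41803776000 = -11/1393459200
⇒ 3j(8 8 6; 0 0 0)² = 600/96577, sgn -1
Racah Σ t=0..2: t=0:+1/6270566400 t=1:−1/2090188800 t=2:+1/6967296000 = -11/62705664000
⇒ 3j(8 8 6; 6 -5 -1)² = 1573/178296, sgn +1
4πI² = N·(3j₀)²·(3jₘ)² = 39325/190969
I = -1·√(0.205923/4π) = -0.12801121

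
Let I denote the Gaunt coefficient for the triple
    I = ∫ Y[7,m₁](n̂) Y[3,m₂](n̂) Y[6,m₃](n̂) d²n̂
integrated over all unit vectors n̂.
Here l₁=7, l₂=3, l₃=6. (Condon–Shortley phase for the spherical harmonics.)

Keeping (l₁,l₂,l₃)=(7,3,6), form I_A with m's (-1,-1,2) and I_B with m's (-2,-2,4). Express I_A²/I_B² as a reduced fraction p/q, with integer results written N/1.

529/3200

Shared (l₁,l₂,l₃)=(7,3,6): N and (l;000)² cancel in I_A²/I_B².
A: Δ = 4!·10!·2!/17! = 1/2042040; Racah Σ t=0..2: t=0:+1/3870720 t=1:−1/181440 t=2:+1/138240 = 23/11612160; ⇒ 3j(7 3 6; -1 -1 2)² = 529/204204, sgn +1
B: Δ = 4!·10!·2!/17! = 1/2042040; Racah Σ t=0..1: t=0:+1/8709120 t=1:−1/967680 = -1/1088640; ⇒ 3j(7 3 6; -2 -2 4)² = 800/51051, sgn -1
I_A²/I_B² = (529/204204)/(800/51051) = 529/3200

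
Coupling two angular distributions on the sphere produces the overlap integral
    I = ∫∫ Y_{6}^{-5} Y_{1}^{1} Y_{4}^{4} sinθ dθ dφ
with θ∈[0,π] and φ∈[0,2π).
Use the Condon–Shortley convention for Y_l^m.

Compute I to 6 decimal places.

triangle: need 5≤l₃≤7, have 4; I=0

0.000000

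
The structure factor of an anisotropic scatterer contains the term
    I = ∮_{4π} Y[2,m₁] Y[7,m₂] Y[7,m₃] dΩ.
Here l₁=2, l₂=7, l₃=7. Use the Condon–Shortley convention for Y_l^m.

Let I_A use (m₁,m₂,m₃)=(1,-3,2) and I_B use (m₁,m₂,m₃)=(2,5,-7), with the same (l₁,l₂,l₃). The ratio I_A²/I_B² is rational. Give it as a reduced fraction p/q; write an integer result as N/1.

625/182

l's match ⇒ only the (l;m) 3-j factors differ between A and B.
A: triangle coeff Δ(2,7,7) = 1/185640; Σ_t [0,1]: t=0:+1/1935360 t=1:−1/4354560 = 1/3483648; (3j)²=125/12376 [(2 7 7; 1 -3 2)], sign=-1
B: triangle coeff Δ(2,7,7) = 1/185640; Σ_t [0,0]: t=0:+1/1916006400 = 1/1916006400; (3j)²=1/340 [(2 7 7; 2 5 -7)], sign=+1
I_A²/I_B² = (125/12376)/(1/340) = 625/182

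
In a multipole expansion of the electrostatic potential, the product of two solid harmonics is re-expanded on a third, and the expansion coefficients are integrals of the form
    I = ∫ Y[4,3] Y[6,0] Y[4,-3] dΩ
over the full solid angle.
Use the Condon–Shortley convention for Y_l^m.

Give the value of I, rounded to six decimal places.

-0.120915

m-sum 0 ✓  L=14 even ✓  2≤4≤10 ✓
Π(2lᵢ+1) = 9×13×9 = 1053
triangle coeff Δ(4,6,4) = 1/1261260
Σ_t [2,4]: t=2:+1/4608 t=3:−1/1296 t=4:+1/4608 = -7/20736
(3j)²=20/1287 [(4 6 4; 0 0 0)], sign=-1
Σ_t [0,1]: t=0:+1/518400 t=1:−1/28800 = -17/518400
(3j)²=289/25740 [(4 6 4; 3 0 -3)], sign=+1
⇒ 4πI² = 289/1573
I = (-1)√(289/1573/(4π)) = -0.12091485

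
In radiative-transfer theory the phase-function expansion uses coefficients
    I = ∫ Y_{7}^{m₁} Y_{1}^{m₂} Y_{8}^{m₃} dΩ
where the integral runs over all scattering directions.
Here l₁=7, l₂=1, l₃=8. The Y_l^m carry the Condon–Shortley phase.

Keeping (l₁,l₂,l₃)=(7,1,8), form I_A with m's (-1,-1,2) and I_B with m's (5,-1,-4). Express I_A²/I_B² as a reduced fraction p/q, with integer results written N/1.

Shared (l₁,l₂,l₃)=(7,1,8): N and (l;000)² cancel in I_A²/I_B².
A: Δ = 0!·14!·2!/17! = 1/2040; Racah Σ t=0..0: t=0:+1/58060800 = 1/58060800; ⇒ 3j(7 1 8; -1 -1 2)² = 3/136, sgn +1
B: Δ = 0!·14!·2!/17! = 1/2040; Racah Σ t=0..0: t=0:+1/1916006400 = 1/1916006400; ⇒ 3j(7 1 8; 5 -1 -4)² = 1/340, sgn +1
I_A²/I_B² = (3/136)/(1/340) = 15/2

15/2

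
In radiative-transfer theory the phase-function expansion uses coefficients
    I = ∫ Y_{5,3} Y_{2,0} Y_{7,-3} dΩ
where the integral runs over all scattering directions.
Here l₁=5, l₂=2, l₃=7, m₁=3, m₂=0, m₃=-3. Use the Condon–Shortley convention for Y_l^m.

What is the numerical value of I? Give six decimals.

m-sum 0 ✓  L=14 even ✓  3≤7≤7 ✓
Π(2lᵢ+1) = 11×5×15 = 825
triangle coeff Δ(5,2,7) = 1/15015
Σ_t [0,0]: t=0:+1/57600 = 1/57600
(3j)²=21/715 [(5 2 7; 0 0 0)], sign=-1
Σ_t [0,0]: t=0:+1/322560 = 1/322560
(3j)²=18/1001 [(5 2 7; 3 0 -3)], sign=+1
⇒ 4πI² = 810/1859
I = (-1)√(810/1859/(4π)) = -0.18620781

-0.186208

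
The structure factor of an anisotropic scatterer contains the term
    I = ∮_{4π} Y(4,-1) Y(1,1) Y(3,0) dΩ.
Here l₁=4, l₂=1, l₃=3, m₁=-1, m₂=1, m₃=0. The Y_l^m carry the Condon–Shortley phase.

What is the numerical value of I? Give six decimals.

m-sum 0 ✓  L=8 even ✓  3≤3≤5 ✓
Π(2lᵢ+1) = 9×3×7 = 189
triangle coeff Δ(4,1,3) = 1/252
Σ_t [1,1]: t=1:−1/36 = -1/36
(3j)²=4/63 [(4 1 3; 0 0 0)], sign=+1
Σ_t [2,2]: t=2:+1/72 = 1/72
(3j)²=5/126 [(4 1 3; -1 1 0)], sign=-1
⇒ 4πI² = 10/21
I = (-1)√(10/21/(4π)) = -0.19466390

-0.194664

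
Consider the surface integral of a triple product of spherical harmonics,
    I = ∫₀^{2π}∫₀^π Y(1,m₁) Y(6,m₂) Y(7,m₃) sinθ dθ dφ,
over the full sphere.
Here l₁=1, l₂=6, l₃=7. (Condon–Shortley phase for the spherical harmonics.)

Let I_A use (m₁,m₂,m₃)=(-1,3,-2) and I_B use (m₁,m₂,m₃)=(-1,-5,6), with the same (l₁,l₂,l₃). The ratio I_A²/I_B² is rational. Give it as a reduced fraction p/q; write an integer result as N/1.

5/39

Shared (l₁,l₂,l₃)=(1,6,7): N and (l;000)² cancel in I_A²/I_B².
A: Δ = 0!·2!·12!/15! = 1/1365; Racah Σ t=0..0: t=0:+1/4354560 = 1/4354560; ⇒ 3j(1 6 7; -1 3 -2)² = 2/273, sgn -1
B: Δ = 0!·2!·12!/15! = 1/1365; Racah Σ t=0..0: t=0:+1/79833600 = 1/79833600; ⇒ 3j(1 6 7; -1 -5 6)² = 2/35, sgn -1
I_A²/I_B² = (2/273)/(2/35) = 5/39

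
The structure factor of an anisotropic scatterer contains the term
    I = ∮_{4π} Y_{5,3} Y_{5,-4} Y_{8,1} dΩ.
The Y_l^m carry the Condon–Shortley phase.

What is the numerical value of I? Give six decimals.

0.100827

Rules hold: Σm=0, L=18 even, 0≤8≤10.
N = 11·11·17 = 2057
Δ = 2!·8!·8!/19! = 1/37413090
Racah Σ t=0..2: t=0:+1/1036800 t=1:−1/331776 t=2:+1/1036800 = -1/921600
⇒ 3j(5 5 8; 0 0 0)² = 490/46189, sgn -1
Racah Σ t=0..1: t=0:+1/14515200 t=1:−1/203212800 = 13/203212800
⇒ 3j(5 5 8; 3 -4 1)² = 104/17765, sgn -1
4πI² = N·(3j₀)²·(3jₘ)² = 784/6137
I = +1·√(0.12775/4π) = 0.10082658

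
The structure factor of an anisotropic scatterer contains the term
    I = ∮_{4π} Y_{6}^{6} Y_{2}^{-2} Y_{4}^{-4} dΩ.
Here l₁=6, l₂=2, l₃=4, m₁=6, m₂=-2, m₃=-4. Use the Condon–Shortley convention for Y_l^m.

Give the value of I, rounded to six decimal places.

Rules hold: Σm=0, L=12 even, 4≤4≤8.
N = 13·5·9 = 585
Δ = 4!·8!·0!/13! = 1/6435
Racah Σ t=2..2: t=2:+1/2304 = 1/2304
⇒ 3j(6 2 4; 0 0 0)² = 5/143, sgn +1
Racah Σ t=0..0: t=0:+1/967680 = 1/967680
⇒ 3j(6 2 4; 6 -2 -4)² = 1/13, sgn +1
4πI² = N·(3j₀)²·(3jₘ)² = 225/143
I = +1·√(1.57343/4π) = 0.35384927

0.353849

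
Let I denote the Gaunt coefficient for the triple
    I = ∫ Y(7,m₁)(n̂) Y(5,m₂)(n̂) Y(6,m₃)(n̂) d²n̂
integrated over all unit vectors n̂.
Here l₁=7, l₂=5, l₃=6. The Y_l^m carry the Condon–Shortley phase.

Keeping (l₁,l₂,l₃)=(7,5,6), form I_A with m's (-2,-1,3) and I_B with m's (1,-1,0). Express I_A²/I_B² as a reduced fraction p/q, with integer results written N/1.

128/35

Shared (l₁,l₂,l₃)=(7,5,6): N and (l;000)² cancel in I_A²/I_B².
A: Δ = 6!·8!·4!/19! = 1/174594420; Racah Σ t=1..4: t=1:−1/29030400 t=2:+1/967680 t=3:−1/311040 t=4:+1/829440 = -11/10886400; ⇒ 3j(7 5 6; -2 -1 3)² = 1408/146965, sgn +1
B: Δ = 6!·8!·4!/19! = 1/174594420; Racah Σ t=0..4: t=0:+1/24883200 t=1:−1/518400 t=2:+1/110592 t=3:−1/155520 t=4:+1/1658880 = 11/8294400; ⇒ 3j(7 5 6; 1 -1 0)² = 11/4199, sgn +1
I_A²/I_B² = (1408/146965)/(11/4199) = 128/35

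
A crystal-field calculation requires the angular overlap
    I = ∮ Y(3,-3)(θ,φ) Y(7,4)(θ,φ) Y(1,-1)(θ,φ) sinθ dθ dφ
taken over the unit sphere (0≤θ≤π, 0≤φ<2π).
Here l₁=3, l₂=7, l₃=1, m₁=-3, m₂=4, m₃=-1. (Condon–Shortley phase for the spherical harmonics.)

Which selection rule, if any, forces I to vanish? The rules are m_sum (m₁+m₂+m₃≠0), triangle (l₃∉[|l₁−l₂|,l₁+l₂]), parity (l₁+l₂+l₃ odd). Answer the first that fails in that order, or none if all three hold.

azimuthal sum: -3 + 4 − 1 = 0  ✓
4 ≤ 1 ≤ 10 (triangle on l)  ✗
L = 3 + 7 + 1 = 11 (odd)

triangle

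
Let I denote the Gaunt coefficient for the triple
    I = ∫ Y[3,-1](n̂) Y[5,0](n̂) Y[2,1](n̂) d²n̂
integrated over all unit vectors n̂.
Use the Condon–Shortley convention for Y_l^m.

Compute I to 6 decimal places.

Checks pass: Σm=0; 10 even; l₃=2∈[2,8].
(2·3+1)(2·5+1)(2·2+1) = 385
Δ: 6! 0! 4! / 11! → 1/2310
sum: t=3:−1/144 = -1/144
3j²(3 5 2; 0 0 0) = Δ·Π!·Σ² = 10/231  (sign -1)
sum: t=4:+1/288 = 1/288
3j²(3 5 2; -1 0 1) = Δ·Π!·Σ² = 5/231  (sign -1)
combine: 4πI² = 385·10/231·5/231 = 250/693
take √, sign +1: I = 0.16943318

0.169433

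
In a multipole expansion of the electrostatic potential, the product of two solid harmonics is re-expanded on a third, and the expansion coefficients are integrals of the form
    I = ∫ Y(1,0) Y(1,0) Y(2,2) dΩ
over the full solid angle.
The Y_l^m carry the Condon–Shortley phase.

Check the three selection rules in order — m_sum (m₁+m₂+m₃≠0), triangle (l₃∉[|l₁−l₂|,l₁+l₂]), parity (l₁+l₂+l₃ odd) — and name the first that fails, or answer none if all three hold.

Σmᵢ = 2  ✗
l₃∈[|l₁−l₂|,l₁+l₂]=[0,2], have l₃=2
Σlᵢ = 4 ⇒ even

m_sum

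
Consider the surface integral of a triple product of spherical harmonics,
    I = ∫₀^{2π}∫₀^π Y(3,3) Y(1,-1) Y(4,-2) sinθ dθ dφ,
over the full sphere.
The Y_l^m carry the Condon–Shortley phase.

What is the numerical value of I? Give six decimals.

Checks pass: Σm=0; 8 even; l₃=4∈[2,4].
(2·3+1)(2·1+1)(2·4+1) = 189
Δ: 0! 6! 2! / 9! → 1/252
sum: t=0:+1/36 = 1/36
3j²(3 1 4; 0 0 0) = Δ·Π!·Σ² = 4/63  (sign +1)
sum: t=0:+1/1440 = 1/1440
3j²(3 1 4; 3 -1 -2) = Δ·Π!·Σ² = 1/252  (sign +1)
combine: 4πI² = 189·4/63·1/252 = 1/21
take √, sign +1: I = 0.06155813

0.061558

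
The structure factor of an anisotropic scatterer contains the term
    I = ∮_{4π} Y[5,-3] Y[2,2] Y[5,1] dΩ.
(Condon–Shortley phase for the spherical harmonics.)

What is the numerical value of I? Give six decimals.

m-sum 0 ✓  L=12 even ✓  3≤5≤7 ✓
Π(2lᵢ+1) = 11×5×11 = 605
triangle coeff Δ(5,2,5) = 1/38610
Σ_t [0,2]: t=0:+1/2880 t=1:−1/576 t=2:+1/2880 = -1/960
(3j)²=10/429 [(5 2 5; 0 0 0)], sign=+1
Σ_t [2,2]: t=2:+1/5760 = 1/5760
(3j)²=56/2145 [(5 2 5; -3 2 1)], sign=+1
⇒ 4πI² = 560/1521
I = (+1)√(560/1521/(4π)) = 0.17116875

0.171169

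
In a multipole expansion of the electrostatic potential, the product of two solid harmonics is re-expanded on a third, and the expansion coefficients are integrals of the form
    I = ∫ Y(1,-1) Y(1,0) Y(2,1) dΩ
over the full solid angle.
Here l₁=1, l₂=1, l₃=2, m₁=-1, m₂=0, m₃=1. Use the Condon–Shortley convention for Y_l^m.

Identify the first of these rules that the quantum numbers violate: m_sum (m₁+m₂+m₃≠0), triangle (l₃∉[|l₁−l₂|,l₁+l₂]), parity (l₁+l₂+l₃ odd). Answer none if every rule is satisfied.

azimuthal sum: -1 + 0 + 1 = 0  ✓
0 ≤ 2 ≤ 2 (triangle on l)  ✓
L = 1 + 1 + 2 = 4 (even)  ✓

none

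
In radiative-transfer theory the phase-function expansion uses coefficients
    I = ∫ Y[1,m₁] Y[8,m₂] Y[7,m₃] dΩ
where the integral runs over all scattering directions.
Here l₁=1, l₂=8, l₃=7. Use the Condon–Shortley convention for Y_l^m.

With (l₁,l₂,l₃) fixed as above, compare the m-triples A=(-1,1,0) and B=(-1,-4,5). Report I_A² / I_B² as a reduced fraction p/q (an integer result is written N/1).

6/1

Same 1,8,7: normalisation and zero-m 3j drop out of the ratio.
A: Δ: 2! 0! 14! / 17! → 1/2040; sum: t=2:+1/50803200 = 1/50803200; 3j²(1 8 7; -1 1 0) = Δ·Π!·Σ² = 3/170  (sign -1)
B: Δ: 2! 0! 14! / 17! → 1/2040; sum: t=2:+1/1916006400 = 1/1916006400; 3j²(1 8 7; -1 -4 5) = Δ·Π!·Σ² = 1/340  (sign +1)
I_A²/I_B² = (3/170)/(1/340) = 6/1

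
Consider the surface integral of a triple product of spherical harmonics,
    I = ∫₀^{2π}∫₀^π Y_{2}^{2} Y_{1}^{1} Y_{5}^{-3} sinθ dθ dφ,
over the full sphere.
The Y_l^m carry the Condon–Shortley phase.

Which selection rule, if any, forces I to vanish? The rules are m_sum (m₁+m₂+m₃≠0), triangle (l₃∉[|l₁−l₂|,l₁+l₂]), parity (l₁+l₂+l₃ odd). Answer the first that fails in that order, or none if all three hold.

triangle

Σmᵢ = 0  ✓
l₃∈[|l₁−l₂|,l₁+l₂]=[1,3], have l₃=5  ✗
Σlᵢ = 8 ⇒ even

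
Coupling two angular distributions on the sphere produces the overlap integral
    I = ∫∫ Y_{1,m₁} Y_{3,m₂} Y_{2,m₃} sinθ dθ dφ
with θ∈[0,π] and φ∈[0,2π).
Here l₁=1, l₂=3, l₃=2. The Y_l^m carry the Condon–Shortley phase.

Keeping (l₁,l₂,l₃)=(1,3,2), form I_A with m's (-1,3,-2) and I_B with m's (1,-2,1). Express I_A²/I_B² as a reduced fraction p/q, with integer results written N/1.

3/2

Same 1,3,2: normalisation and zero-m 3j drop out of the ratio.
A: Δ: 2! 0! 4! / 7! → 1/105; sum: t=2:+1/48 = 1/48; 3j²(1 3 2; -1 3 -2) = Δ·Π!·Σ² = 1/7  (sign +1)
B: Δ: 2! 0! 4! / 7! → 1/105; sum: t=0:+1/12 = 1/12; 3j²(1 3 2; 1 -2 1) = Δ·Π!·Σ² = 2/21  (sign -1)
I_A²/I_B² = (1/7)/(2/21) = 3/2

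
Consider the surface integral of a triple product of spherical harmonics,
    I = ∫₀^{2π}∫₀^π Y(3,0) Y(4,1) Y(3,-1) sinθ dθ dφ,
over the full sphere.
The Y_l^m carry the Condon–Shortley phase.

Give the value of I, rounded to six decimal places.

-0.099323

Checks pass: Σm=0; 10 even; l₃=3∈[1,7].
(2·3+1)(2·4+1)(2·3+1) = 441
Δ: 4! 2! 4! / 11! → 1/34650
sum: t=1:−1/72 t=2:+1/16 t=3:−1/72 = 5/144
3j²(3 4 3; 0 0 0) = Δ·Π!·Σ² = 2/77  (sign -1)
sum: t=1:−1/288 t=2:+1/24 t=3:−1/48 = 5/288
3j²(3 4 3; 0 1 -1) = Δ·Π!·Σ² = 5/462  (sign +1)
combine: 4πI² = 441·2/77·5/462 = 15/121
take √, sign -1: I = -0.09932258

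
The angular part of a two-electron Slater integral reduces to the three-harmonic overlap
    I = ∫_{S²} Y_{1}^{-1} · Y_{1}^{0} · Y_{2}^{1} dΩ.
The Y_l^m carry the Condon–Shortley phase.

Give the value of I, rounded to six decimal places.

-0.218510

Checks pass: Σm=0; 4 even; l₃=2∈[0,2].
(2·1+1)(2·1+1)(2·2+1) = 45
Δ: 0! 2! 2! / 5! → 1/30
sum: t=0:+1/1 = 1/1
3j²(1 1 2; 0 0 0) = Δ·Π!·Σ² = 2/15  (sign +1)
sum: t=0:+1/2 = 1/2
3j²(1 1 2; -1 0 1) = Δ·Π!·Σ² = 1/10  (sign -1)
combine: 4πI² = 45·2/15·1/10 = 3/5
take √, sign -1: I = -0.21850969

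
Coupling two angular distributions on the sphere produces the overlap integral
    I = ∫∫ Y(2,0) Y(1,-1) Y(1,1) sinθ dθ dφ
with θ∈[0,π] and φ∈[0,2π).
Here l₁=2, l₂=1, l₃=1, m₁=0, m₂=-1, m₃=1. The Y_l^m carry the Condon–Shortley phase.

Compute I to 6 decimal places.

Rules hold: Σm=0, L=4 even, 1≤1≤3.
N = 5·3·3 = 45
Δ = 2!·2!·0!/5! = 1/30
Racah Σ t=1..1: t=1:−1/1 = -1/1
⇒ 3j(2 1 1; 0 0 0)² = 2/15, sgn +1
Racah Σ t=0..0: t=0:+1/4 = 1/4
⇒ 3j(2 1 1; 0 -1 1)² = 1/30, sgn +1
4πI² = N·(3j₀)²·(3jₘ)² = 1/5
I = +1·√(0.2/4π) = 0.12615663

0.126157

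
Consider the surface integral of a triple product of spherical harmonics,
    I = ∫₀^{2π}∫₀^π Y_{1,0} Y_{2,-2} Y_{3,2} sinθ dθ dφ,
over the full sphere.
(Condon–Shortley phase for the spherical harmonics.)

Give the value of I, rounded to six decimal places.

0.184674

m-sum 0 ✓  L=6 even ✓  1≤3≤3 ✓
Π(2lᵢ+1) = 3×5×7 = 105
triangle coeff Δ(1,2,3) = 1/105
Σ_t [0,0]: t=0:+1/4 = 1/4
(3j)²=3/35 [(1 2 3; 0 0 0)], sign=-1
Σ_t [0,0]: t=0:+1/24 = 1/24
(3j)²=1/21 [(1 2 3; 0 -2 2)], sign=-1
⇒ 4πI² = 3/7
I = (+1)√(3/7/(4π)) = 0.18467439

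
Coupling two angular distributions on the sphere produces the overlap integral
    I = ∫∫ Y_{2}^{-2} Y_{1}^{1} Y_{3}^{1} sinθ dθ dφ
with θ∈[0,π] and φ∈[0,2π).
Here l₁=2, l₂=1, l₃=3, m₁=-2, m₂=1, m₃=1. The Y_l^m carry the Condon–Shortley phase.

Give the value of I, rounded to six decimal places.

-0.082589

Rules hold: Σm=0, L=6 even, 1≤3≤3.
N = 5·3·7 = 105
Δ = 0!·4!·2!/7! = 1/105
Racah Σ t=0..0: t=0:+1/4 = 1/4
⇒ 3j(2 1 3; 0 0 0)² = 3/35, sgn -1
Racah Σ t=0..0: t=0:+1/48 = 1/48
⇒ 3j(2 1 3; -2 1 1)² = 1/105, sgn +1
4πI² = N·(3j₀)²·(3jₘ)² = 3/35
I = -1·√(0.0857143/4π) = -0.08258890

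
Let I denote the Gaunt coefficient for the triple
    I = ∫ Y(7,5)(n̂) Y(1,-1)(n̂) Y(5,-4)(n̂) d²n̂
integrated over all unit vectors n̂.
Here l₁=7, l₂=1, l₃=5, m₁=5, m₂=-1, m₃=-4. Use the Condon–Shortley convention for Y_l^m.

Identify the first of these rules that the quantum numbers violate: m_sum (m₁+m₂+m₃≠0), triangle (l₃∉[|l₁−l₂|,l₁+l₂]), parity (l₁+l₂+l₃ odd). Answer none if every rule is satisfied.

triangle

azimuthal sum: 5 − 1 − 4 = 0  ✓
6 ≤ 5 ≤ 8 (triangle on l)  ✗
L = 7 + 1 + 5 = 13 (odd)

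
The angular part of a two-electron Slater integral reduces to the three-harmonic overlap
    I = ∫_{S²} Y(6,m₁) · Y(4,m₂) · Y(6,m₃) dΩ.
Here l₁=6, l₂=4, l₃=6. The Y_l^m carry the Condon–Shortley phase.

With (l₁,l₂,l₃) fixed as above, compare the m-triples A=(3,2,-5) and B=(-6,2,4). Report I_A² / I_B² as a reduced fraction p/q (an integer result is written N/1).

32/45

Same 6,4,6: normalisation and zero-m 3j drop out of the ratio.
A: Δ: 4! 8! 4! / 17! → 1/15315300; sum: t=2:+1/483840 t=3:−1/1451520 = 1/725760; 3j²(6 4 6; 3 2 -5) = Δ·Π!·Σ² = 24/1547  (sign -1)
B: Δ: 4! 8! 4! / 17! → 1/15315300; sum: t=4:+1/3870720 = 1/3870720; 3j²(6 4 6; -6 2 4) = Δ·Π!·Σ² = 135/6188  (sign +1)
I_A²/I_B² = (24/1547)/(135/6188) = 32/45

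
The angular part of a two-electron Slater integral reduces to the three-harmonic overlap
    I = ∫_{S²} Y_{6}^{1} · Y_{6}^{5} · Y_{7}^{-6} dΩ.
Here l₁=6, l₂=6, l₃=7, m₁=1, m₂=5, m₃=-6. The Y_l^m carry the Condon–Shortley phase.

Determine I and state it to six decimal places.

Σlᵢ=19 odd — θ-integrand is odd under cosθ→−cosθ; I=0

0.000000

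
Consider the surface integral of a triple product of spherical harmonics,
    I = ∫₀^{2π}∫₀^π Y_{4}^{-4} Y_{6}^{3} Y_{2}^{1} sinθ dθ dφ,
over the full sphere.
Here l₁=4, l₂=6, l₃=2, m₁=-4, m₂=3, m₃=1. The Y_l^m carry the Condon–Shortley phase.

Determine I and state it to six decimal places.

-0.047713

Checks pass: Σm=0; 12 even; l₃=2∈[2,10].
(2·4+1)(2·6+1)(2·2+1) = 585
Δ: 8! 0! 4! / 13! → 1/6435
sum: t=4:+1/2304 = 1/2304
3j²(4 6 2; 0 0 0) = Δ·Π!·Σ² = 5/143  (sign +1)
sum: t=8:+1/241920 = 1/241920
3j²(4 6 2; -4 3 1) = Δ·Π!·Σ² = 1/715  (sign -1)
combine: 4πI² = 585·5/143·1/715 = 45/1573
take √, sign -1: I = -0.04771303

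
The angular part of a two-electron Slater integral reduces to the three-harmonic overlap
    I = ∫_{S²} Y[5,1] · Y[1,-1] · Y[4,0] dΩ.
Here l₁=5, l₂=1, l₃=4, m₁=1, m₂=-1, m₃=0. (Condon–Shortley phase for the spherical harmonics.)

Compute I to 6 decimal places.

-0.190188

Rules hold: Σm=0, L=10 even, 4≤4≤6.
N = 11·3·9 = 297
Δ = 2!·8!·0!/11! = 1/495
Racah Σ t=1..1: t=1:−1/576 = -1/576
⇒ 3j(5 1 4; 0 0 0)² = 5/99, sgn -1
Racah Σ t=0..0: t=0:+1/1152 = 1/1152
⇒ 3j(5 1 4; 1 -1 0)² = 1/33, sgn +1
4πI² = N·(3j₀)²·(3jₘ)² = 5/11
I = -1·√(0.454545/4π) = -0.19018827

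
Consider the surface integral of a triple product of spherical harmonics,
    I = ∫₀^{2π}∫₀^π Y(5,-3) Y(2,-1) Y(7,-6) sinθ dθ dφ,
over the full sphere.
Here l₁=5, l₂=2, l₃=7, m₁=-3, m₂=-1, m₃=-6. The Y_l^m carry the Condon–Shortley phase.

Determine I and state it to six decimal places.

Σmᵢ = -10 ≠ 0, so the φ-integral vanishes; I = 0

0.000000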